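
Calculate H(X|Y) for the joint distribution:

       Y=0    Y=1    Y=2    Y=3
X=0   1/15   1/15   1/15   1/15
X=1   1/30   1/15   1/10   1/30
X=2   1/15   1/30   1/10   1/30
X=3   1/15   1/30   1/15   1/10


H(X|Y) = Σ_y p(y) H(X|Y=y)
  p(Y=0) = 7/30, H(X|Y=0) = 1.9502
  p(Y=1) = 1/5, H(X|Y=1) = 1.9183
  p(Y=2) = 1/3, H(X|Y=2) = 1.9710
  p(Y=3) = 7/30, H(X|Y=3) = 1.8424
H(X|Y) = 0.2333×1.9502 + 0.2000×1.9183 + 0.3333×1.9710 + 0.2333×1.8424 = 1.9256 bits


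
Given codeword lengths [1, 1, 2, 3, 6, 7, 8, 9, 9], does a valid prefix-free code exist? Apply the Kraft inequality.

Kraft inequality: Σ 2^(-l_i) ≤ 1 for prefix-free code
Calculating: 2^(-1) + 2^(-1) + 2^(-2) + 2^(-3) + 2^(-6) + 2^(-7) + 2^(-8) + 2^(-9) + 2^(-9)
= 0.5 + 0.5 + 0.25 + 0.125 + 0.015625 + 0.0078125 + 0.00390625 + 0.001953125 + 0.001953125
= 1.4062
Since 1.4062 > 1, prefix-free code does not exist


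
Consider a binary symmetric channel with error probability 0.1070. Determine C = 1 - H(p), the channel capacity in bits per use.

For BSC with error probability p:
C = 1 - H(p) where H(p) is binary entropy
H(0.1070) = -0.1070 × log₂(0.1070) - 0.8930 × log₂(0.8930)
H(p) = 0.4908
C = 1 - 0.4908 = 0.5092 bits/use


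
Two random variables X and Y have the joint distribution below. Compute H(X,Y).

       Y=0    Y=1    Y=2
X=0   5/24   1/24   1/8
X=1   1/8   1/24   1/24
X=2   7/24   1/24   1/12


H(X,Y) = -Σ p(x,y) log₂ p(x,y)
  p(0,0)=5/24: -0.2083 × log₂(0.2083) = 0.4715
  p(0,1)=1/24: -0.0417 × log₂(0.0417) = 0.1910
  p(0,2)=1/8: -0.1250 × log₂(0.1250) = 0.3750
  p(1,0)=1/8: -0.1250 × log₂(0.1250) = 0.3750
  p(1,1)=1/24: -0.0417 × log₂(0.0417) = 0.1910
  p(1,2)=1/24: -0.0417 × log₂(0.0417) = 0.1910
  p(2,0)=7/24: -0.2917 × log₂(0.2917) = 0.5185
  p(2,1)=1/24: -0.0417 × log₂(0.0417) = 0.1910
  p(2,2)=1/12: -0.0833 × log₂(0.0833) = 0.2987
H(X,Y) = 2.8028 bits


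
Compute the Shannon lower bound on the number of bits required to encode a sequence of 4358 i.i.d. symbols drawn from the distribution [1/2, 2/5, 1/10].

Entropy H = 1.3610 bits/symbol
Minimum bits = H × n = 1.3610 × 4358
= 5931.08 bits


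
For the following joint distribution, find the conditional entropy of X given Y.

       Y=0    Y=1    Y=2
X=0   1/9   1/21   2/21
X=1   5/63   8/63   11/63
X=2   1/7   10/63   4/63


H(X|Y) = Σ_y p(y) H(X|Y=y)
  p(Y=0) = 1/3, H(X|Y=0) = 1.5452
  p(Y=1) = 1/3, H(X|Y=1) = 1.4412
  p(Y=2) = 1/3, H(X|Y=2) = 1.4607
H(X|Y) = 0.3333×1.5452 + 0.3333×1.4412 + 0.3333×1.4607 = 1.4823 bits


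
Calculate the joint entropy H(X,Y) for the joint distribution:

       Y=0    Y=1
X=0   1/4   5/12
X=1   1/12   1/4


H(X,Y) = -Σ p(x,y) log₂ p(x,y)
  p(0,0)=1/4: -0.2500 × log₂(0.2500) = 0.5000
  p(0,1)=5/12: -0.4167 × log₂(0.4167) = 0.5263
  p(1,0)=1/12: -0.0833 × log₂(0.0833) = 0.2987
  p(1,1)=1/4: -0.2500 × log₂(0.2500) = 0.5000
H(X,Y) = 1.8250 bits


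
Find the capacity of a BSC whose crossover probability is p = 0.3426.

For BSC with error probability p:
C = 1 - H(p) where H(p) is binary entropy
H(0.3426) = -0.3426 × log₂(0.3426) - 0.6574 × log₂(0.6574)
H(p) = 0.9273
C = 1 - 0.9273 = 0.0727 bits/use


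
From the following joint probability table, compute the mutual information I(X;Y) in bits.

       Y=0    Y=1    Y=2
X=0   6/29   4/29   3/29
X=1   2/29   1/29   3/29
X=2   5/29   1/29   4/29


H(X) = 1.5189, H(Y) = 1.5189, H(X,Y) = 2.9742
I(X;Y) = H(X) + H(Y) - H(X,Y) = 0.0635 bits


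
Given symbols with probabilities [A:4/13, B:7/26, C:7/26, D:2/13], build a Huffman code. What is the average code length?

Huffman tree construction:
Combine smallest probabilities repeatedly
Resulting codes:
  A: 11 (length 2)
  B: 01 (length 2)
  C: 10 (length 2)
  D: 00 (length 2)
Average length = Σ p(s) × length(s) = 2.0000 bits


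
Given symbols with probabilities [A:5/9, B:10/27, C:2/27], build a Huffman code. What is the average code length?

Huffman tree construction:
Combine smallest probabilities repeatedly
Resulting codes:
  A: 1 (length 1)
  B: 01 (length 2)
  C: 00 (length 2)
Average length = Σ p(s) × length(s) = 1.4444 bits


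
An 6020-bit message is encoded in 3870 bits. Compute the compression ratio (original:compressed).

Compression ratio = Original / Compressed
= 6020 / 3870 = 1.56:1


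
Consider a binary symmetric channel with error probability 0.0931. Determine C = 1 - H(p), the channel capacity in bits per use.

For BSC with error probability p:
C = 1 - H(p) where H(p) is binary entropy
H(0.0931) = -0.0931 × log₂(0.0931) - 0.9069 × log₂(0.9069)
H(p) = 0.4467
C = 1 - 0.4467 = 0.5533 bits/use


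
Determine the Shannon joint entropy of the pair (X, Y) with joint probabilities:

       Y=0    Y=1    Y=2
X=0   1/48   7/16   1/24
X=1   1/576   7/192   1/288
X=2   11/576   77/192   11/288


H(X,Y) = -Σ p(x,y) log₂ p(x,y)
  p(0,0)=1/48: -0.0208 × log₂(0.0208) = 0.1164
  p(0,1)=7/16: -0.4375 × log₂(0.4375) = 0.5218
  p(0,2)=1/24: -0.0417 × log₂(0.0417) = 0.1910
  p(1,0)=1/576: -0.0017 × log₂(0.0017) = 0.0159
  p(1,1)=7/192: -0.0365 × log₂(0.0365) = 0.1742
  p(1,2)=1/288: -0.0035 × log₂(0.0035) = 0.0284
  p(2,0)=11/576: -0.0191 × log₂(0.0191) = 0.1091
  p(2,1)=77/192: -0.4010 × log₂(0.4010) = 0.5286
  p(2,2)=11/288: -0.0382 × log₂(0.0382) = 0.1799
H(X,Y) = 1.8653 bits


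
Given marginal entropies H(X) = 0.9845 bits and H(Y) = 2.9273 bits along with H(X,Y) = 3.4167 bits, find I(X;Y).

I(X;Y) = H(X) + H(Y) - H(X,Y)
I(X;Y) = 0.9845 + 2.9273 - 3.4167 = 0.4951 bits


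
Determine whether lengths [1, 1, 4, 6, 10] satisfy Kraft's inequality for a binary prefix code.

Kraft inequality: Σ 2^(-l_i) ≤ 1 for prefix-free code
Calculating: 2^(-1) + 2^(-1) + 2^(-4) + 2^(-6) + 2^(-10)
= 0.5 + 0.5 + 0.0625 + 0.015625 + 0.0009765625
= 1.0791
Since 1.0791 > 1, prefix-free code does not exist


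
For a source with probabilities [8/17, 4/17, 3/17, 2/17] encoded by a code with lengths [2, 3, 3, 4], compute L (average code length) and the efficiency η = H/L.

Average length L = Σ p_i × l_i = 2.6471 bits
Entropy H = 1.8078 bits
Efficiency η = H/L × 100% = 68.29%


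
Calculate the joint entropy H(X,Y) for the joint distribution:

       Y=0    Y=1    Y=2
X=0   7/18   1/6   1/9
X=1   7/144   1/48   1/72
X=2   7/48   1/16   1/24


H(X,Y) = -Σ p(x,y) log₂ p(x,y)
  p(0,0)=7/18: -0.3889 × log₂(0.3889) = 0.5299
  p(0,1)=1/6: -0.1667 × log₂(0.1667) = 0.4308
  p(0,2)=1/9: -0.1111 × log₂(0.1111) = 0.3522
  p(1,0)=7/144: -0.0486 × log₂(0.0486) = 0.2121
  p(1,1)=1/48: -0.0208 × log₂(0.0208) = 0.1164
  p(1,2)=1/72: -0.0139 × log₂(0.0139) = 0.0857
  p(2,0)=7/48: -0.1458 × log₂(0.1458) = 0.4051
  p(2,1)=1/16: -0.0625 × log₂(0.0625) = 0.2500
  p(2,2)=1/24: -0.0417 × log₂(0.0417) = 0.1910
H(X,Y) = 2.5732 bits


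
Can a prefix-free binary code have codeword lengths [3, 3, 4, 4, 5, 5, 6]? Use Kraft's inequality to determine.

Kraft inequality: Σ 2^(-l_i) ≤ 1 for prefix-free code
Calculating: 2^(-3) + 2^(-3) + 2^(-4) + 2^(-4) + 2^(-5) + 2^(-5) + 2^(-6)
= 0.125 + 0.125 + 0.0625 + 0.0625 + 0.03125 + 0.03125 + 0.015625
= 0.4531
Since 0.4531 ≤ 1, prefix-free code exists


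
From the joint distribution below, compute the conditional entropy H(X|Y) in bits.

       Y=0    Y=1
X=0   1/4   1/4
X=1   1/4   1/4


H(X|Y) = Σ_y p(y) H(X|Y=y)
  p(Y=0) = 1/2, H(X|Y=0) = 1.0000
  p(Y=1) = 1/2, H(X|Y=1) = 1.0000
H(X|Y) = 0.5000×1.0000 + 0.5000×1.0000 = 1.0000 bits


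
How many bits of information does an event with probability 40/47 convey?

Information content I(x) = -log₂(p(x))
I = -log₂(40/47) = -log₂(0.8511)
I = 0.2327 bits


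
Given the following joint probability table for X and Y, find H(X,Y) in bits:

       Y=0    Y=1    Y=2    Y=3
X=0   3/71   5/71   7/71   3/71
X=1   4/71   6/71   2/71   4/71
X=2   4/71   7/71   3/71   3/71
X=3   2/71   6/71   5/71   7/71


H(X,Y) = -Σ p(x,y) log₂ p(x,y)
  p(0,0)=3/71: -0.0423 × log₂(0.0423) = 0.1929
  p(0,1)=5/71: -0.0704 × log₂(0.0704) = 0.2696
  p(0,2)=7/71: -0.0986 × log₂(0.0986) = 0.3295
  p(0,3)=3/71: -0.0423 × log₂(0.0423) = 0.1929
  p(1,0)=4/71: -0.0563 × log₂(0.0563) = 0.2338
  p(1,1)=6/71: -0.0845 × log₂(0.0845) = 0.3012
  p(1,2)=2/71: -0.0282 × log₂(0.0282) = 0.1451
  p(1,3)=4/71: -0.0563 × log₂(0.0563) = 0.2338
  p(2,0)=4/71: -0.0563 × log₂(0.0563) = 0.2338
  p(2,1)=7/71: -0.0986 × log₂(0.0986) = 0.3295
  p(2,2)=3/71: -0.0423 × log₂(0.0423) = 0.1929
  p(2,3)=3/71: -0.0423 × log₂(0.0423) = 0.1929
  p(3,0)=2/71: -0.0282 × log₂(0.0282) = 0.1451
  p(3,1)=6/71: -0.0845 × log₂(0.0845) = 0.3012
  p(3,2)=5/71: -0.0704 × log₂(0.0704) = 0.2696
  p(3,3)=7/71: -0.0986 × log₂(0.0986) = 0.3295
H(X,Y) = 3.8932 bits


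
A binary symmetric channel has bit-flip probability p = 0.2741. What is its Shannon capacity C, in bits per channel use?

For BSC with error probability p:
C = 1 - H(p) where H(p) is binary entropy
H(0.2741) = -0.2741 × log₂(0.2741) - 0.7259 × log₂(0.7259)
H(p) = 0.8473
C = 1 - 0.8473 = 0.1527 bits/use


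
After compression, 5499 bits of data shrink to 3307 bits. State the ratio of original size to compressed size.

Compression ratio = Original / Compressed
= 5499 / 3307 = 1.66:1


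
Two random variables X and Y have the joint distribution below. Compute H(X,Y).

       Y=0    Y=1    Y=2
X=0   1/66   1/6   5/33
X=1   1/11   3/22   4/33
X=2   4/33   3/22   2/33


H(X,Y) = -Σ p(x,y) log₂ p(x,y)
  p(0,0)=1/66: -0.0152 × log₂(0.0152) = 0.0916
  p(0,1)=1/6: -0.1667 × log₂(0.1667) = 0.4308
  p(0,2)=5/33: -0.1515 × log₂(0.1515) = 0.4125
  p(1,0)=1/11: -0.0909 × log₂(0.0909) = 0.3145
  p(1,1)=3/22: -0.1364 × log₂(0.1364) = 0.3920
  p(1,2)=4/33: -0.1212 × log₂(0.1212) = 0.3690
  p(2,0)=4/33: -0.1212 × log₂(0.1212) = 0.3690
  p(2,1)=3/22: -0.1364 × log₂(0.1364) = 0.3920
  p(2,2)=2/33: -0.0606 × log₂(0.0606) = 0.2451
H(X,Y) = 3.0165 bits


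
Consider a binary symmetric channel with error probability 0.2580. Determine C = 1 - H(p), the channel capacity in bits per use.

For BSC with error probability p:
C = 1 - H(p) where H(p) is binary entropy
H(0.2580) = -0.2580 × log₂(0.2580) - 0.7420 × log₂(0.7420)
H(p) = 0.8237
C = 1 - 0.8237 = 0.1763 bits/use


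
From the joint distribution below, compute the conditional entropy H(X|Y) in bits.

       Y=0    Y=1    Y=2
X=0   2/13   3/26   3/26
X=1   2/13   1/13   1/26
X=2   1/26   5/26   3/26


H(X|Y) = Σ_y p(y) H(X|Y=y)
  p(Y=0) = 9/26, H(X|Y=0) = 1.3921
  p(Y=1) = 5/13, H(X|Y=1) = 1.4855
  p(Y=2) = 7/26, H(X|Y=2) = 1.4488
H(X|Y) = 0.3462×1.3921 + 0.3846×1.4855 + 0.2692×1.4488 = 1.4433 bits


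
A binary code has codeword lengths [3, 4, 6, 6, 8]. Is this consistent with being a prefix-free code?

Kraft inequality: Σ 2^(-l_i) ≤ 1 for prefix-free code
Calculating: 2^(-3) + 2^(-4) + 2^(-6) + 2^(-6) + 2^(-8)
= 0.125 + 0.0625 + 0.015625 + 0.015625 + 0.00390625
= 0.2227
Since 0.2227 ≤ 1, prefix-free code exists


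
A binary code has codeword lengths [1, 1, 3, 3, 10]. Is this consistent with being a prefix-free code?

Kraft inequality: Σ 2^(-l_i) ≤ 1 for prefix-free code
Calculating: 2^(-1) + 2^(-1) + 2^(-3) + 2^(-3) + 2^(-10)
= 0.5 + 0.5 + 0.125 + 0.125 + 0.0009765625
= 1.2510
Since 1.2510 > 1, prefix-free code does not exist


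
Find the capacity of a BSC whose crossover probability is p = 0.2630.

For BSC with error probability p:
C = 1 - H(p) where H(p) is binary entropy
H(0.2630) = -0.2630 × log₂(0.2630) - 0.7370 × log₂(0.7370)
H(p) = 0.8312
C = 1 - 0.8312 = 0.1688 bits/use


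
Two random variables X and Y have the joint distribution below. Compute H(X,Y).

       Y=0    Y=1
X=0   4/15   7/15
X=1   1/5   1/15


H(X,Y) = -Σ p(x,y) log₂ p(x,y)
  p(0,0)=4/15: -0.2667 × log₂(0.2667) = 0.5085
  p(0,1)=7/15: -0.4667 × log₂(0.4667) = 0.5131
  p(1,0)=1/5: -0.2000 × log₂(0.2000) = 0.4644
  p(1,1)=1/15: -0.0667 × log₂(0.0667) = 0.2605
H(X,Y) = 1.7465 bits


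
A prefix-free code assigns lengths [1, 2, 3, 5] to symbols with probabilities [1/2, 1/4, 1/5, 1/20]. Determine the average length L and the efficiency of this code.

Average length L = Σ p_i × l_i = 1.8500 bits
Entropy H = 1.6805 bits
Efficiency η = H/L × 100% = 90.84%


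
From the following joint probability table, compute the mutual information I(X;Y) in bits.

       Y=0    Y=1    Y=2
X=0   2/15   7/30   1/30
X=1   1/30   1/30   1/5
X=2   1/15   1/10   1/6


H(X) = 1.5656, H(Y) = 1.5494, H(X,Y) = 2.8560
I(X;Y) = H(X) + H(Y) - H(X,Y) = 0.2590 bits


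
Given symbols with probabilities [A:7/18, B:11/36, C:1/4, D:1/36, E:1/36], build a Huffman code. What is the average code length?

Huffman tree construction:
Combine smallest probabilities repeatedly
Resulting codes:
  A: 0 (length 1)
  B: 10 (length 2)
  C: 111 (length 3)
  D: 1100 (length 4)
  E: 1101 (length 4)
Average length = Σ p(s) × length(s) = 1.9722 bits


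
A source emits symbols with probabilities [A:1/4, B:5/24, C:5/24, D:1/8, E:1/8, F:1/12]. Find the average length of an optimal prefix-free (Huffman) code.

Huffman tree construction:
Combine smallest probabilities repeatedly
Resulting codes:
  A: 10 (length 2)
  B: 111 (length 3)
  C: 00 (length 2)
  D: 011 (length 3)
  E: 110 (length 3)
  F: 010 (length 3)
Average length = Σ p(s) × length(s) = 2.5417 bits


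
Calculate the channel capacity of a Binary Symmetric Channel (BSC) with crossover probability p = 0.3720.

For BSC with error probability p:
C = 1 - H(p) where H(p) is binary entropy
H(0.3720) = -0.3720 × log₂(0.3720) - 0.6280 × log₂(0.6280)
H(p) = 0.9522
C = 1 - 0.9522 = 0.0478 bits/use


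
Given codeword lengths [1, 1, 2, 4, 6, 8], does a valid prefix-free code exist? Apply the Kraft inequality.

Kraft inequality: Σ 2^(-l_i) ≤ 1 for prefix-free code
Calculating: 2^(-1) + 2^(-1) + 2^(-2) + 2^(-4) + 2^(-6) + 2^(-8)
= 0.5 + 0.5 + 0.25 + 0.0625 + 0.015625 + 0.00390625
= 1.3320
Since 1.3320 > 1, prefix-free code does not exist


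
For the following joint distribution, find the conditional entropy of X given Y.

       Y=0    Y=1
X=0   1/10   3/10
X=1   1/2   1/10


H(X|Y) = Σ_y p(y) H(X|Y=y)
  p(Y=0) = 3/5, H(X|Y=0) = 0.6500
  p(Y=1) = 2/5, H(X|Y=1) = 0.8113
H(X|Y) = 0.6000×0.6500 + 0.4000×0.8113 = 0.7145 bits


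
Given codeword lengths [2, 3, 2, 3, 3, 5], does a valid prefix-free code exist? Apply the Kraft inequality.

Kraft inequality: Σ 2^(-l_i) ≤ 1 for prefix-free code
Calculating: 2^(-2) + 2^(-3) + 2^(-2) + 2^(-3) + 2^(-3) + 2^(-5)
= 0.25 + 0.125 + 0.25 + 0.125 + 0.125 + 0.03125
= 0.9062
Since 0.9062 ≤ 1, prefix-free code exists


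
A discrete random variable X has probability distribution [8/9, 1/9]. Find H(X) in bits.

H(X) = -Σ p(x) log₂ p(x)
  -8/9 × log₂(8/9) = 0.1510
  -1/9 × log₂(1/9) = 0.3522
H(X) = 0.5033 bits


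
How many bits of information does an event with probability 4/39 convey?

Information content I(x) = -log₂(p(x))
I = -log₂(4/39) = -log₂(0.1026)
I = 3.2854 bits


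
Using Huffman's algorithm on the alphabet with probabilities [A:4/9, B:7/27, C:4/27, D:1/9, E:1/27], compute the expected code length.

Huffman tree construction:
Combine smallest probabilities repeatedly
Resulting codes:
  A: 0 (length 1)
  B: 10 (length 2)
  C: 110 (length 3)
  D: 1111 (length 4)
  E: 1110 (length 4)
Average length = Σ p(s) × length(s) = 2.0000 bits


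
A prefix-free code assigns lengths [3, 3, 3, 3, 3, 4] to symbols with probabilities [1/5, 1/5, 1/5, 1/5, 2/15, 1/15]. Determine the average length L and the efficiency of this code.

Average length L = Σ p_i × l_i = 3.0667 bits
Entropy H = 2.5056 bits
Efficiency η = H/L × 100% = 81.70%


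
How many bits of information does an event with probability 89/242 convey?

Information content I(x) = -log₂(p(x))
I = -log₂(89/242) = -log₂(0.3678)
I = 1.4431 bits


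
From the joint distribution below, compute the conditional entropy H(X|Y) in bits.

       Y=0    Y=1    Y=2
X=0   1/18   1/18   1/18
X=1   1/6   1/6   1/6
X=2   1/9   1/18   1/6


H(X|Y) = Σ_y p(y) H(X|Y=y)
  p(Y=0) = 1/3, H(X|Y=0) = 1.4591
  p(Y=1) = 5/18, H(X|Y=1) = 1.3710
  p(Y=2) = 7/18, H(X|Y=2) = 1.4488
H(X|Y) = 0.3333×1.4591 + 0.2778×1.3710 + 0.3889×1.4488 = 1.4306 bits


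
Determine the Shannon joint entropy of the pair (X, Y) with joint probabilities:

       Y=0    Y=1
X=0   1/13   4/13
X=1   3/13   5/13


H(X,Y) = -Σ p(x,y) log₂ p(x,y)
  p(0,0)=1/13: -0.0769 × log₂(0.0769) = 0.2846
  p(0,1)=4/13: -0.3077 × log₂(0.3077) = 0.5232
  p(1,0)=3/13: -0.2308 × log₂(0.2308) = 0.4882
  p(1,1)=5/13: -0.3846 × log₂(0.3846) = 0.5302
H(X,Y) = 1.8262 bits


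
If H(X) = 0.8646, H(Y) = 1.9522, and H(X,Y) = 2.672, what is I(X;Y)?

I(X;Y) = H(X) + H(Y) - H(X,Y)
I(X;Y) = 0.8646 + 1.9522 - 2.672 = 0.1448 bits


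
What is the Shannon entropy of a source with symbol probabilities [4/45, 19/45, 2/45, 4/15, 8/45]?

H(X) = -Σ p(x) log₂ p(x)
  -4/45 × log₂(4/45) = 0.3104
  -19/45 × log₂(19/45) = 0.5252
  -2/45 × log₂(2/45) = 0.1996
  -4/15 × log₂(4/15) = 0.5085
  -8/45 × log₂(8/45) = 0.4430
H(X) = 1.9867 bits


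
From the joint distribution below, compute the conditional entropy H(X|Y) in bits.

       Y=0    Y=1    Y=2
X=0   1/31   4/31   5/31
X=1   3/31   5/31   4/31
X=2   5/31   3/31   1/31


H(X|Y) = Σ_y p(y) H(X|Y=y)
  p(Y=0) = 9/31, H(X|Y=0) = 1.3516
  p(Y=1) = 12/31, H(X|Y=1) = 1.5546
  p(Y=2) = 10/31, H(X|Y=2) = 1.3610
H(X|Y) = 0.2903×1.3516 + 0.3871×1.5546 + 0.3226×1.3610 = 1.4332 bits


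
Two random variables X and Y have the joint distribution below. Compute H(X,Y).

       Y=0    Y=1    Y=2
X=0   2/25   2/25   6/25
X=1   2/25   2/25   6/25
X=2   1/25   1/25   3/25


H(X,Y) = -Σ p(x,y) log₂ p(x,y)
  p(0,0)=2/25: -0.0800 × log₂(0.0800) = 0.2915
  p(0,1)=2/25: -0.0800 × log₂(0.0800) = 0.2915
  p(0,2)=6/25: -0.2400 × log₂(0.2400) = 0.4941
  p(1,0)=2/25: -0.0800 × log₂(0.0800) = 0.2915
  p(1,1)=2/25: -0.0800 × log₂(0.0800) = 0.2915
  p(1,2)=6/25: -0.2400 × log₂(0.2400) = 0.4941
  p(2,0)=1/25: -0.0400 × log₂(0.0400) = 0.1858
  p(2,1)=1/25: -0.0400 × log₂(0.0400) = 0.1858
  p(2,2)=3/25: -0.1200 × log₂(0.1200) = 0.3671
H(X,Y) = 2.8929 bits


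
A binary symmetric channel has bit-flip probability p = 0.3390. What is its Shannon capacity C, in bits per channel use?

For BSC with error probability p:
C = 1 - H(p) where H(p) is binary entropy
H(0.3390) = -0.3390 × log₂(0.3390) - 0.6610 × log₂(0.6610)
H(p) = 0.9239
C = 1 - 0.9239 = 0.0761 bits/use


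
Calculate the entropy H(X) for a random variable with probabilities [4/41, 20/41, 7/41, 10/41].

H(X) = -Σ p(x) log₂ p(x)
  -4/41 × log₂(4/41) = 0.3276
  -20/41 × log₂(20/41) = 0.5052
  -7/41 × log₂(7/41) = 0.4354
  -10/41 × log₂(10/41) = 0.4965
H(X) = 1.7646 bits


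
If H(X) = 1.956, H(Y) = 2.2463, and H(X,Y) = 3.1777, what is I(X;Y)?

I(X;Y) = H(X) + H(Y) - H(X,Y)
I(X;Y) = 1.956 + 2.2463 - 3.1777 = 1.0246 bits


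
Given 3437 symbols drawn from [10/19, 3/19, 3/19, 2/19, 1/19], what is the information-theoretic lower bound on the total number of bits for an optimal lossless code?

Entropy H = 1.8938 bits/symbol
Minimum bits = H × n = 1.8938 × 3437
= 6508.88 bits


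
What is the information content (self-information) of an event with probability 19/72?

Information content I(x) = -log₂(p(x))
I = -log₂(19/72) = -log₂(0.2639)
I = 1.9220 bits


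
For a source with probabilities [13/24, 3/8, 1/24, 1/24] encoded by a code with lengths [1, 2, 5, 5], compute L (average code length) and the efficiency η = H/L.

Average length L = Σ p_i × l_i = 1.7083 bits
Entropy H = 1.3918 bits
Efficiency η = H/L × 100% = 81.47%


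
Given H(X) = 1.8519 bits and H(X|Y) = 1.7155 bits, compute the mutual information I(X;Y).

I(X;Y) = H(X) - H(X|Y)
I(X;Y) = 1.8519 - 1.7155 = 0.1364 bits


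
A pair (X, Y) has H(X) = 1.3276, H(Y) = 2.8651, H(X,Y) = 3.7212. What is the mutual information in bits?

I(X;Y) = H(X) + H(Y) - H(X,Y)
I(X;Y) = 1.3276 + 2.8651 - 3.7212 = 0.4715 bits


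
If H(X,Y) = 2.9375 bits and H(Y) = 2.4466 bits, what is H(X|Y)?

Chain rule: H(X,Y) = H(X|Y) + H(Y)
H(X|Y) = H(X,Y) - H(Y) = 2.9375 - 2.4466 = 0.4909 bits


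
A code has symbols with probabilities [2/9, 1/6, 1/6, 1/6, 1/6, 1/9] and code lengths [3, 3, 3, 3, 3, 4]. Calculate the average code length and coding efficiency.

Average length L = Σ p_i × l_i = 3.1111 bits
Entropy H = 2.5577 bits
Efficiency η = H/L × 100% = 82.21%


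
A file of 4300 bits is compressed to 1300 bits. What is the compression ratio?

Compression ratio = Original / Compressed
= 4300 / 1300 = 3.31:1


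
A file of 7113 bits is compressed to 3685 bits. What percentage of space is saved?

Space savings = (1 - Compressed/Original) × 100%
= (1 - 3685/7113) × 100%
= 48.19%


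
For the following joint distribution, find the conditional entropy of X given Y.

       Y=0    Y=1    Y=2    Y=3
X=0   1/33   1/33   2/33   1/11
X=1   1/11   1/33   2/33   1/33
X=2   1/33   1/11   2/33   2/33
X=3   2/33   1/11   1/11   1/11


H(X|Y) = Σ_y p(y) H(X|Y=y)
  p(Y=0) = 7/33, H(X|Y=0) = 1.8424
  p(Y=1) = 8/33, H(X|Y=1) = 1.8113
  p(Y=2) = 3/11, H(X|Y=2) = 1.9749
  p(Y=3) = 3/11, H(X|Y=3) = 1.8911
H(X|Y) = 0.2121×1.8424 + 0.2424×1.8113 + 0.2727×1.9749 + 0.2727×1.8911 = 1.8843 bits


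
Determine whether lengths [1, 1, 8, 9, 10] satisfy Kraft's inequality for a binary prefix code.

Kraft inequality: Σ 2^(-l_i) ≤ 1 for prefix-free code
Calculating: 2^(-1) + 2^(-1) + 2^(-8) + 2^(-9) + 2^(-10)
= 0.5 + 0.5 + 0.00390625 + 0.001953125 + 0.0009765625
= 1.0068
Since 1.0068 > 1, prefix-free code does not exist


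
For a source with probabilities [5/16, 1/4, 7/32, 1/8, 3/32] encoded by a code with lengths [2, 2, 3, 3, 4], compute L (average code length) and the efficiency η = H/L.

Average length L = Σ p_i × l_i = 2.5312 bits
Entropy H = 2.1992 bits
Efficiency η = H/L × 100% = 86.88%


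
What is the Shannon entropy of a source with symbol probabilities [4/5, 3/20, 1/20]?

H(X) = -Σ p(x) log₂ p(x)
  -4/5 × log₂(4/5) = 0.2575
  -3/20 × log₂(3/20) = 0.4105
  -1/20 × log₂(1/20) = 0.2161
H(X) = 0.8842 bits


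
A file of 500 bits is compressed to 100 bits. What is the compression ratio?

Compression ratio = Original / Compressed
= 500 / 100 = 5.00:1


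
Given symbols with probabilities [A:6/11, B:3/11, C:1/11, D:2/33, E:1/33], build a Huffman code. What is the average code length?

Huffman tree construction:
Combine smallest probabilities repeatedly
Resulting codes:
  A: 1 (length 1)
  B: 01 (length 2)
  C: 000 (length 3)
  D: 0011 (length 4)
  E: 0010 (length 4)
Average length = Σ p(s) × length(s) = 1.7273 bits


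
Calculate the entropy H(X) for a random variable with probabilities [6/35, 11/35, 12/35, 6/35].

H(X) = -Σ p(x) log₂ p(x)
  -6/35 × log₂(6/35) = 0.4362
  -11/35 × log₂(11/35) = 0.5248
  -12/35 × log₂(12/35) = 0.5295
  -6/35 × log₂(6/35) = 0.4362
H(X) = 1.9266 bits


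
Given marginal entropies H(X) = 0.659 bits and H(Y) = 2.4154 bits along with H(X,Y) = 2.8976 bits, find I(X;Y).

I(X;Y) = H(X) + H(Y) - H(X,Y)
I(X;Y) = 0.659 + 2.4154 - 2.8976 = 0.1768 bits


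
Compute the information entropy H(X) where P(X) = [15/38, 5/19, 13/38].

H(X) = -Σ p(x) log₂ p(x)
  -15/38 × log₂(15/38) = 0.5294
  -5/19 × log₂(5/19) = 0.5068
  -13/38 × log₂(13/38) = 0.5294
H(X) = 1.5656 bits


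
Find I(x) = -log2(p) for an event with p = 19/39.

Information content I(x) = -log₂(p(x))
I = -log₂(19/39) = -log₂(0.4872)
I = 1.0375 bits


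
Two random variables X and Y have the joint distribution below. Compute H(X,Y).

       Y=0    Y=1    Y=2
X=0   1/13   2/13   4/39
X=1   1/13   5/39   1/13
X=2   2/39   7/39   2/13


H(X,Y) = -Σ p(x,y) log₂ p(x,y)
  p(0,0)=1/13: -0.0769 × log₂(0.0769) = 0.2846
  p(0,1)=2/13: -0.1538 × log₂(0.1538) = 0.4155
  p(0,2)=4/39: -0.1026 × log₂(0.1026) = 0.3370
  p(1,0)=1/13: -0.0769 × log₂(0.0769) = 0.2846
  p(1,1)=5/39: -0.1282 × log₂(0.1282) = 0.3799
  p(1,2)=1/13: -0.0769 × log₂(0.0769) = 0.2846
  p(2,0)=2/39: -0.0513 × log₂(0.0513) = 0.2198
  p(2,1)=7/39: -0.1795 × log₂(0.1795) = 0.4448
  p(2,2)=2/13: -0.1538 × log₂(0.1538) = 0.4155
H(X,Y) = 3.0663 bits


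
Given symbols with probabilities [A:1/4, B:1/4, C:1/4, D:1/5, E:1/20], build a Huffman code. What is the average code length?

Huffman tree construction:
Combine smallest probabilities repeatedly
Resulting codes:
  A: 00 (length 2)
  B: 01 (length 2)
  C: 10 (length 2)
  D: 111 (length 3)
  E: 110 (length 3)
Average length = Σ p(s) × length(s) = 2.2500 bits


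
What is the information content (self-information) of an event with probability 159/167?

Information content I(x) = -log₂(p(x))
I = -log₂(159/167) = -log₂(0.9521)
I = 0.0708 bits


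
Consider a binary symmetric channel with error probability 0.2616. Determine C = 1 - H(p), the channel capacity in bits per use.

For BSC with error probability p:
C = 1 - H(p) where H(p) is binary entropy
H(0.2616) = -0.2616 × log₂(0.2616) - 0.7384 × log₂(0.7384)
H(p) = 0.8292
C = 1 - 0.8292 = 0.1708 bits/use


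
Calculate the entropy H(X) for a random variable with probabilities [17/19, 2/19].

H(X) = -Σ p(x) log₂ p(x)
  -17/19 × log₂(17/19) = 0.1436
  -2/19 × log₂(2/19) = 0.3419
H(X) = 0.4855 bits


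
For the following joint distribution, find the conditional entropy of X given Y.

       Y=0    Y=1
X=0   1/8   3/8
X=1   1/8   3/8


H(X|Y) = Σ_y p(y) H(X|Y=y)
  p(Y=0) = 1/4, H(X|Y=0) = 1.0000
  p(Y=1) = 3/4, H(X|Y=1) = 1.0000
H(X|Y) = 0.2500×1.0000 + 0.7500×1.0000 = 1.0000 bits


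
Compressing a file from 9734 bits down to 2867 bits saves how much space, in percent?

Space savings = (1 - Compressed/Original) × 100%
= (1 - 2867/9734) × 100%
= 70.55%


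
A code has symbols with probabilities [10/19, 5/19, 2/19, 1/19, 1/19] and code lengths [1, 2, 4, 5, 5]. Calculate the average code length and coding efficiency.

Average length L = Σ p_i × l_i = 2.0000 bits
Entropy H = 1.7832 bits
Efficiency η = H/L × 100% = 89.16%


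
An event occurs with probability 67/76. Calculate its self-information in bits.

Information content I(x) = -log₂(p(x))
I = -log₂(67/76) = -log₂(0.8816)
I = 0.1818 bits


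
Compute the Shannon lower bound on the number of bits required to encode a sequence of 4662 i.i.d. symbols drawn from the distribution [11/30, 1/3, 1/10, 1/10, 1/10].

Entropy H = 2.0556 bits/symbol
Minimum bits = H × n = 2.0556 × 4662
= 9583.37 bits


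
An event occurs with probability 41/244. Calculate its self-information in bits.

Information content I(x) = -log₂(p(x))
I = -log₂(41/244) = -log₂(0.1680)
I = 2.5732 bits


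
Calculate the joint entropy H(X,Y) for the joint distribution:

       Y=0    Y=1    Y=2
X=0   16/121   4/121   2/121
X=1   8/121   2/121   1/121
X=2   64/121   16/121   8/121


H(X,Y) = -Σ p(x,y) log₂ p(x,y)
  p(0,0)=16/121: -0.1322 × log₂(0.1322) = 0.3860
  p(0,1)=4/121: -0.0331 × log₂(0.0331) = 0.1626
  p(0,2)=2/121: -0.0165 × log₂(0.0165) = 0.0978
  p(1,0)=8/121: -0.0661 × log₂(0.0661) = 0.2591
  p(1,1)=2/121: -0.0165 × log₂(0.0165) = 0.0978
  p(1,2)=1/121: -0.0083 × log₂(0.0083) = 0.0572
  p(2,0)=64/121: -0.5289 × log₂(0.5289) = 0.4860
  p(2,1)=16/121: -0.1322 × log₂(0.1322) = 0.3860
  p(2,2)=8/121: -0.0661 × log₂(0.0661) = 0.2591
H(X,Y) = 2.1916 bits


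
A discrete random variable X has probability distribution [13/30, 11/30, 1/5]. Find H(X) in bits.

H(X) = -Σ p(x) log₂ p(x)
  -13/30 × log₂(13/30) = 0.5228
  -11/30 × log₂(11/30) = 0.5307
  -1/5 × log₂(1/5) = 0.4644
H(X) = 1.5179 bits


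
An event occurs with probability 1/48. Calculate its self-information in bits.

Information content I(x) = -log₂(p(x))
I = -log₂(1/48) = -log₂(0.0208)
I = 5.5850 bits


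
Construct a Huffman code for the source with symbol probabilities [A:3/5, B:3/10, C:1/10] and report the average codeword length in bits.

Huffman tree construction:
Combine smallest probabilities repeatedly
Resulting codes:
  A: 1 (length 1)
  B: 01 (length 2)
  C: 00 (length 2)
Average length = Σ p(s) × length(s) = 1.4000 bits


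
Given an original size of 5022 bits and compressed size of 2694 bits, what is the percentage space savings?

Space savings = (1 - Compressed/Original) × 100%
= (1 - 2694/5022) × 100%
= 46.36%


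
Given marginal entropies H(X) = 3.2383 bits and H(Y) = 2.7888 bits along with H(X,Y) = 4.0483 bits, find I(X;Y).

I(X;Y) = H(X) + H(Y) - H(X,Y)
I(X;Y) = 3.2383 + 2.7888 - 4.0483 = 1.9788 bits


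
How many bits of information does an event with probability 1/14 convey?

Information content I(x) = -log₂(p(x))
I = -log₂(1/14) = -log₂(0.0714)
I = 3.8074 bits


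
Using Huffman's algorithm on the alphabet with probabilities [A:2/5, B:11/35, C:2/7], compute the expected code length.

Huffman tree construction:
Combine smallest probabilities repeatedly
Resulting codes:
  A: 0 (length 1)
  B: 11 (length 2)
  C: 10 (length 2)
Average length = Σ p(s) × length(s) = 1.6000 bits


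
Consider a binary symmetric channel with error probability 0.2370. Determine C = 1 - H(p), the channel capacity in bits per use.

For BSC with error probability p:
C = 1 - H(p) where H(p) is binary entropy
H(0.2370) = -0.2370 × log₂(0.2370) - 0.7630 × log₂(0.7630)
H(p) = 0.7900
C = 1 - 0.7900 = 0.2100 bits/use


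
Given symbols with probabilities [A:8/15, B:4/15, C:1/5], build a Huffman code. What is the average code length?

Huffman tree construction:
Combine smallest probabilities repeatedly
Resulting codes:
  A: 1 (length 1)
  B: 01 (length 2)
  C: 00 (length 2)
Average length = Σ p(s) × length(s) = 1.4667 bits


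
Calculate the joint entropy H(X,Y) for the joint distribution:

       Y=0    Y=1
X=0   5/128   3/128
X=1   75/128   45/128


H(X,Y) = -Σ p(x,y) log₂ p(x,y)
  p(0,0)=5/128: -0.0391 × log₂(0.0391) = 0.1827
  p(0,1)=3/128: -0.0234 × log₂(0.0234) = 0.1269
  p(1,0)=75/128: -0.5859 × log₂(0.5859) = 0.4519
  p(1,1)=45/128: -0.3516 × log₂(0.3516) = 0.5302
H(X,Y) = 1.2917 bits


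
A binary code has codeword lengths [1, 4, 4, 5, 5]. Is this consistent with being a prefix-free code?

Kraft inequality: Σ 2^(-l_i) ≤ 1 for prefix-free code
Calculating: 2^(-1) + 2^(-4) + 2^(-4) + 2^(-5) + 2^(-5)
= 0.5 + 0.0625 + 0.0625 + 0.03125 + 0.03125
= 0.6875
Since 0.6875 ≤ 1, prefix-free code exists


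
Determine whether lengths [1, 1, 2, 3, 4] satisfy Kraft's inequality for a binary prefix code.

Kraft inequality: Σ 2^(-l_i) ≤ 1 for prefix-free code
Calculating: 2^(-1) + 2^(-1) + 2^(-2) + 2^(-3) + 2^(-4)
= 0.5 + 0.5 + 0.25 + 0.125 + 0.0625
= 1.4375
Since 1.4375 > 1, prefix-free code does not exist


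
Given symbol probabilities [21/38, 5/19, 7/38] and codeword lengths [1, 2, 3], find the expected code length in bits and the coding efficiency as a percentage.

Average length L = Σ p_i × l_i = 1.6316 bits
Entropy H = 1.4293 bits
Efficiency η = H/L × 100% = 87.60%


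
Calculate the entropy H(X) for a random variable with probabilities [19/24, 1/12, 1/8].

H(X) = -Σ p(x) log₂ p(x)
  -19/24 × log₂(19/24) = 0.2668
  -1/12 × log₂(1/12) = 0.2987
  -1/8 × log₂(1/8) = 0.3750
H(X) = 0.9406 bits


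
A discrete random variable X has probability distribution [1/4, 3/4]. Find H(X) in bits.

H(X) = -Σ p(x) log₂ p(x)
  -1/4 × log₂(1/4) = 0.5000
  -3/4 × log₂(3/4) = 0.3113
H(X) = 0.8113 bits


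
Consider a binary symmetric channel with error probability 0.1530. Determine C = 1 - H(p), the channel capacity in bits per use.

For BSC with error probability p:
C = 1 - H(p) where H(p) is binary entropy
H(0.1530) = -0.1530 × log₂(0.1530) - 0.8470 × log₂(0.8470)
H(p) = 0.6173
C = 1 - 0.6173 = 0.3827 bits/use


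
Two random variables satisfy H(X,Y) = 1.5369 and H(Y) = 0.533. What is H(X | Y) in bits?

Chain rule: H(X,Y) = H(X|Y) + H(Y)
H(X|Y) = H(X,Y) - H(Y) = 1.5369 - 0.533 = 1.0039 bits


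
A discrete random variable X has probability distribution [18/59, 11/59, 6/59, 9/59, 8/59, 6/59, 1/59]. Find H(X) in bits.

H(X) = -Σ p(x) log₂ p(x)
  -18/59 × log₂(18/59) = 0.5225
  -11/59 × log₂(11/59) = 0.4518
  -6/59 × log₂(6/59) = 0.3354
  -9/59 × log₂(9/59) = 0.4138
  -8/59 × log₂(8/59) = 0.3909
  -6/59 × log₂(6/59) = 0.3354
  -1/59 × log₂(1/59) = 0.0997
H(X) = 2.5494 bits


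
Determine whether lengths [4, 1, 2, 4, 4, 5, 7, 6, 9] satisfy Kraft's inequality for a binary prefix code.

Kraft inequality: Σ 2^(-l_i) ≤ 1 for prefix-free code
Calculating: 2^(-4) + 2^(-1) + 2^(-2) + 2^(-4) + 2^(-4) + 2^(-5) + 2^(-7) + 2^(-6) + 2^(-9)
= 0.0625 + 0.5 + 0.25 + 0.0625 + 0.0625 + 0.03125 + 0.0078125 + 0.015625 + 0.001953125
= 0.9941
Since 0.9941 ≤ 1, prefix-free code exists


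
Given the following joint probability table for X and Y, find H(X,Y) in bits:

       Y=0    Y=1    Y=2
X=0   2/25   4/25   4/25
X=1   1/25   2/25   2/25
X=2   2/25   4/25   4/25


H(X,Y) = -Σ p(x,y) log₂ p(x,y)
  p(0,0)=2/25: -0.0800 × log₂(0.0800) = 0.2915
  p(0,1)=4/25: -0.1600 × log₂(0.1600) = 0.4230
  p(0,2)=4/25: -0.1600 × log₂(0.1600) = 0.4230
  p(1,0)=1/25: -0.0400 × log₂(0.0400) = 0.1858
  p(1,1)=2/25: -0.0800 × log₂(0.0800) = 0.2915
  p(1,2)=2/25: -0.0800 × log₂(0.0800) = 0.2915
  p(2,0)=2/25: -0.0800 × log₂(0.0800) = 0.2915
  p(2,1)=4/25: -0.1600 × log₂(0.1600) = 0.4230
  p(2,2)=4/25: -0.1600 × log₂(0.1600) = 0.4230
H(X,Y) = 3.0439 bits


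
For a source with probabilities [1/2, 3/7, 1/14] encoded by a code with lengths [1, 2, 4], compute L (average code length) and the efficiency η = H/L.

Average length L = Σ p_i × l_i = 1.6429 bits
Entropy H = 1.2958 bits
Efficiency η = H/L × 100% = 78.88%


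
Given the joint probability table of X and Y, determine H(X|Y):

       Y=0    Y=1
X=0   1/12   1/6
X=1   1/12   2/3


H(X|Y) = Σ_y p(y) H(X|Y=y)
  p(Y=0) = 1/6, H(X|Y=0) = 1.0000
  p(Y=1) = 5/6, H(X|Y=1) = 0.7219
H(X|Y) = 0.1667×1.0000 + 0.8333×0.7219 = 0.7683 bits


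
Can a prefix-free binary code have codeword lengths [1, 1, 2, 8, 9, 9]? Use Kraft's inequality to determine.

Kraft inequality: Σ 2^(-l_i) ≤ 1 for prefix-free code
Calculating: 2^(-1) + 2^(-1) + 2^(-2) + 2^(-8) + 2^(-9) + 2^(-9)
= 0.5 + 0.5 + 0.25 + 0.00390625 + 0.001953125 + 0.001953125
= 1.2578
Since 1.2578 > 1, prefix-free code does not exist


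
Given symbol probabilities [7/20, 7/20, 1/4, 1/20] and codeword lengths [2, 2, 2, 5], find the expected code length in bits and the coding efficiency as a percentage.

Average length L = Σ p_i × l_i = 2.1500 bits
Entropy H = 1.7763 bits
Efficiency η = H/L × 100% = 82.62%


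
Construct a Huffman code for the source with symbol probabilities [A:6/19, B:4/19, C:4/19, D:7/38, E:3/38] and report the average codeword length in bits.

Huffman tree construction:
Combine smallest probabilities repeatedly
Resulting codes:
  A: 11 (length 2)
  B: 00 (length 2)
  C: 01 (length 2)
  D: 101 (length 3)
  E: 100 (length 3)
Average length = Σ p(s) × length(s) = 2.2632 bits


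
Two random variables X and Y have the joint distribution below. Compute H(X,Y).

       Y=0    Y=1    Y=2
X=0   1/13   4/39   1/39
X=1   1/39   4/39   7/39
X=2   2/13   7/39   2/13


H(X,Y) = -Σ p(x,y) log₂ p(x,y)
  p(0,0)=1/13: -0.0769 × log₂(0.0769) = 0.2846
  p(0,1)=4/39: -0.1026 × log₂(0.1026) = 0.3370
  p(0,2)=1/39: -0.0256 × log₂(0.0256) = 0.1355
  p(1,0)=1/39: -0.0256 × log₂(0.0256) = 0.1355
  p(1,1)=4/39: -0.1026 × log₂(0.1026) = 0.3370
  p(1,2)=7/39: -0.1795 × log₂(0.1795) = 0.4448
  p(2,0)=2/13: -0.1538 × log₂(0.1538) = 0.4155
  p(2,1)=7/39: -0.1795 × log₂(0.1795) = 0.4448
  p(2,2)=2/13: -0.1538 × log₂(0.1538) = 0.4155
H(X,Y) = 2.9501 bits


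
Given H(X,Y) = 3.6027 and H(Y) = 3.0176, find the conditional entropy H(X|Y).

Chain rule: H(X,Y) = H(X|Y) + H(Y)
H(X|Y) = H(X,Y) - H(Y) = 3.6027 - 3.0176 = 0.5851 bits


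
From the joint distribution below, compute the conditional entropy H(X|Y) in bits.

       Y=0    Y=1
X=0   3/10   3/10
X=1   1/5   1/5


H(X|Y) = Σ_y p(y) H(X|Y=y)
  p(Y=0) = 1/2, H(X|Y=0) = 0.9710
  p(Y=1) = 1/2, H(X|Y=1) = 0.9710
H(X|Y) = 0.5000×0.9710 + 0.5000×0.9710 = 0.9710 bits


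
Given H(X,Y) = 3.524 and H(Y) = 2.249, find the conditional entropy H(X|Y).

Chain rule: H(X,Y) = H(X|Y) + H(Y)
H(X|Y) = H(X,Y) - H(Y) = 3.524 - 2.249 = 1.275 bits


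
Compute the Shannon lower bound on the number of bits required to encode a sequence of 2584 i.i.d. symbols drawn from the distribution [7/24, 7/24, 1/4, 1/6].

Entropy H = 1.9678 bits/symbol
Minimum bits = H × n = 1.9678 × 2584
= 5084.70 bits


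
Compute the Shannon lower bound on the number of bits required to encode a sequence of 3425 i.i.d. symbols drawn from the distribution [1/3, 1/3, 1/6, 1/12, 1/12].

Entropy H = 2.0850 bits/symbol
Minimum bits = H × n = 2.0850 × 3425
= 7141.00 bits


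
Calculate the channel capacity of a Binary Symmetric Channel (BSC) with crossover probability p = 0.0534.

For BSC with error probability p:
C = 1 - H(p) where H(p) is binary entropy
H(0.0534) = -0.0534 × log₂(0.0534) - 0.9466 × log₂(0.9466)
H(p) = 0.3007
C = 1 - 0.3007 = 0.6993 bits/use


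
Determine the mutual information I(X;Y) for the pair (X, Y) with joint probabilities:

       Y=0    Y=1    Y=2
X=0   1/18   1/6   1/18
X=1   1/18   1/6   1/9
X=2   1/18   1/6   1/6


H(X) = 1.5715, H(Y) = 1.4591, H(X,Y) = 3.0022
I(X;Y) = H(X) + H(Y) - H(X,Y) = 0.0285 bits


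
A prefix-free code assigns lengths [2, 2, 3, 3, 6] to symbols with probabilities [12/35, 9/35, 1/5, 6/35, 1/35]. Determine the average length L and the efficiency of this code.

Average length L = Σ p_i × l_i = 2.4857 bits
Entropy H = 2.0804 bits
Efficiency η = H/L × 100% = 83.70%


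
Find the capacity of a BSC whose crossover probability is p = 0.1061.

For BSC with error probability p:
C = 1 - H(p) where H(p) is binary entropy
H(0.1061) = -0.1061 × log₂(0.1061) - 0.8939 × log₂(0.8939)
H(p) = 0.4880
C = 1 - 0.4880 = 0.5120 bits/use


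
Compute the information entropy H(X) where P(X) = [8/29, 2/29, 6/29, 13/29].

H(X) = -Σ p(x) log₂ p(x)
  -8/29 × log₂(8/29) = 0.5125
  -2/29 × log₂(2/29) = 0.2661
  -6/29 × log₂(6/29) = 0.4703
  -13/29 × log₂(13/29) = 0.5189
H(X) = 1.7678 bits


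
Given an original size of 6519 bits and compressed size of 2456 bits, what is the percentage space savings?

Space savings = (1 - Compressed/Original) × 100%
= (1 - 2456/6519) × 100%
= 62.33%


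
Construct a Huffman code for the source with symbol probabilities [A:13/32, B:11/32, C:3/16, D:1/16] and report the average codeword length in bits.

Huffman tree construction:
Combine smallest probabilities repeatedly
Resulting codes:
  A: 0 (length 1)
  B: 11 (length 2)
  C: 101 (length 3)
  D: 100 (length 3)
Average length = Σ p(s) × length(s) = 1.8438 bits


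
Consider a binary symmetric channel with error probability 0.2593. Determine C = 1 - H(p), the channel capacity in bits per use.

For BSC with error probability p:
C = 1 - H(p) where H(p) is binary entropy
H(0.2593) = -0.2593 × log₂(0.2593) - 0.7407 × log₂(0.7407)
H(p) = 0.8257
C = 1 - 0.8257 = 0.1743 bits/use


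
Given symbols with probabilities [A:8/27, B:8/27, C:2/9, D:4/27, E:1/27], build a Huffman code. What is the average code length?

Huffman tree construction:
Combine smallest probabilities repeatedly
Resulting codes:
  A: 10 (length 2)
  B: 11 (length 2)
  C: 01 (length 2)
  D: 001 (length 3)
  E: 000 (length 3)
Average length = Σ p(s) × length(s) = 2.1852 bits
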